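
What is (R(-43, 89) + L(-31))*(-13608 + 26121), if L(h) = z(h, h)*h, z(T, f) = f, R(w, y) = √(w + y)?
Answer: 12024993 + 12513*√46 ≈ 1.2110e+7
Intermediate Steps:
L(h) = h² (L(h) = h*h = h²)
(R(-43, 89) + L(-31))*(-13608 + 26121) = (√(-43 + 89) + (-31)²)*(-13608 + 26121) = (√46 + 961)*12513 = (961 + √46)*12513 = 12024993 + 12513*√46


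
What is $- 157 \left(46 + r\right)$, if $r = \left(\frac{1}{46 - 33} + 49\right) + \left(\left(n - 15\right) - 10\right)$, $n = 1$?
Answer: $- \frac{145068}{13} \approx -11159.0$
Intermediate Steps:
$r = \frac{326}{13}$ ($r = \left(\frac{1}{46 - 33} + 49\right) + \left(\left(1 - 15\right) - 10\right) = \left(\frac{1}{13} + 49\right) - 24 = \frac{638}{13} - 24 = \frac{326}{13} \approx 25.077$)
$- 157 \left(46 + r\right) = - 157 \left(46 + \frac{326}{13}\right) = \left(-157\right) \frac{924}{13} = - \frac{145068}{13}$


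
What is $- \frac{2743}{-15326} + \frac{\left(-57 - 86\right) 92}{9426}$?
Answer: $- \frac{87886669}{72231438} \approx -1.2167$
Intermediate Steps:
$- \frac{2743}{-15326} + \frac{\left(-57 - 86\right) 92}{9426} = \left(-2743\right) \left(- \frac{1}{15326}\right) + \left(-143\right) 92 \cdot \frac{1}{9426} = \frac{2743}{15326} - \frac{6578}{4713} = - \frac{87886669}{72231438}$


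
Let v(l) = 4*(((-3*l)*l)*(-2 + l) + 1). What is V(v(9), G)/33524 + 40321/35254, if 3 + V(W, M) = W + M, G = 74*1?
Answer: 557248519/590927548 ≈ 0.94301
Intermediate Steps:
v(l) = 4 - 12*l²*(-2 + l) (v(l) = 4*((-3*l²)*(-2 + l) + 1) = 4*(-3*l²*(-2 + l) + 1) = 4*(1 - 3*l²*(-2 + l)) = 4 - 12*l²*(-2 + l))
G = 74
V(W, M) = -3 + M + W (V(W, M) = -3 + (W + M) = -3 + (M + W) = -3 + M + W)
V(v(9), G)/33524 + 40321/35254 = (-3 + 74 + (4 - 12*9³ + 24*9²))/33524 + 40321/35254 = (-3 + 74 + (4 - 12*729 + 24*81))*(1/33524) + 40321*(1/35254) = (-3 + 74 + (4 - 8748 + 1944))*(1/33524) + 40321/35254 = (-3 + 74 - 6800)*(1/33524) + 40321/35254 = -6729*1/33524 + 40321/35254 = -6729/33524 + 40321/35254 = 557248519/590927548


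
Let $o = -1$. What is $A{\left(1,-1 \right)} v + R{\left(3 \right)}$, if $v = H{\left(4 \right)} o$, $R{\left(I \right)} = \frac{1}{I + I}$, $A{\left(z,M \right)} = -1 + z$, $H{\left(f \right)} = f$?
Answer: $\frac{1}{6} \approx 0.16667$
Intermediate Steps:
$R{\left(I \right)} = \frac{1}{2 I}$
$v = -4$ ($v = 4 \left(-1\right) = -4$)
$A{\left(1,-1 \right)} v + R{\left(3 \right)} = \left(-1 + 1\right) \left(-4\right) + \frac{1}{2 \cdot 3} = 0 \left(-4\right) + \frac{1}{2} \cdot \frac{1}{3} = 0 + \frac{1}{6} = \frac{1}{6}$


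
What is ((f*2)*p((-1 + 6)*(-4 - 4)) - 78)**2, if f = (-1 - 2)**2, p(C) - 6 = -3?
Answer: 576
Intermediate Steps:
p(C) = 3 (p(C) = 6 - 3 = 3)
f = 9 (f = (-3)**2 = 9)
((f*2)*p((-1 + 6)*(-4 - 4)) - 78)**2 = ((9*2)*3 - 78)**2 = (18*3 - 78)**2 = (54 - 78)**2 = (-24)**2 = 576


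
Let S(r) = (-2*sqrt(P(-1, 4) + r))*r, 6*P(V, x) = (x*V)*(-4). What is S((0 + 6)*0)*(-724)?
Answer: 0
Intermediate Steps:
P(V, x) = -2*V*x/3 (P(V, x) = ((x*V)*(-4))/6 = ((V*x)*(-4))/6 = (-4*V*x)/6 = -2*V*x/3)
S(r) = -2*r*sqrt(8/3 + r) (S(r) = (-2*sqrt(-2/3*(-1)*4 + r))*r = (-2*sqrt(8/3 + r))*r = -2*r*sqrt(8/3 + r))
S((0 + 6)*0)*(-724) = -2*(0 + 6)*0*sqrt(24 + 9*((0 + 6)*0))/3*(-724) = -2*6*0*sqrt(24 + 9*(6*0))/3*(-724) = -2/3*0*sqrt(24 + 9*0)*(-724) = -2/3*0*sqrt(24 + 0)*(-724) = -2/3*0*sqrt(24)*(-724) = -2/3*0*2*sqrt(6)*(-724) = 0*(-724) = 0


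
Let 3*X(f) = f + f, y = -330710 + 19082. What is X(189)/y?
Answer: -21/51938 ≈ -0.00040433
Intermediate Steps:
y = -311628
X(f) = 2*f/3 (X(f) = (f + f)/3 = (2*f)/3 = 2*f/3)
X(189)/y = ((2/3)*189)/(-311628) = 126*(-1/311628) = -21/51938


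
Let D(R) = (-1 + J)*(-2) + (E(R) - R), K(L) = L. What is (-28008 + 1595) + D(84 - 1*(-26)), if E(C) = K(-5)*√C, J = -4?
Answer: -26513 - 5*√110 ≈ -26565.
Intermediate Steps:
E(C) = -5*√C
D(R) = 10 - R - 5*√R (D(R) = (-1 - 4)*(-2) + (-5*√R - R) = -5*(-2) + (-R - 5*√R) = 10 + (-R - 5*√R) = 10 - R - 5*√R)
(-28008 + 1595) + D(84 - 1*(-26)) = (-28008 + 1595) + (10 - (84 - 1*(-26)) - 5*√(84 - 1*(-26))) = -26413 + (10 - (84 + 26) - 5*√(84 + 26)) = -26413 + (10 - 1*110 - 5*√110) = -26413 + (10 - 110 - 5*√110) = -26413 + (-100 - 5*√110) = -26513 - 5*√110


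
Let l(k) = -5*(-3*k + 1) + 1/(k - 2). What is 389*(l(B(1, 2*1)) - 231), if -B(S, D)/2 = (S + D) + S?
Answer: -1385229/10 ≈ -1.3852e+5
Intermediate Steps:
B(S, D) = -4*S - 2*D (B(S, D) = -2*((S + D) + S) = -2*((D + S) + S) = -2*(D + 2*S) = -4*S - 2*D)
l(k) = -5 + 1/(-2 + k) + 15*k (l(k) = -5*(1 - 3*k) + 1/(-2 + k) = (-5 + 15*k) + 1/(-2 + k) = -5 + 1/(-2 + k) + 15*k)
389*(l(B(1, 2*1)) - 231) = 389*((11 - 35*(-4*1 - 4) + 15*(-4*1 - 4)**2)/(-2 + (-4*1 - 4)) - 231) = 389*((11 - 35*(-4 - 2*2) + 15*(-4 - 2*2)**2)/(-2 + (-4 - 2*2)) - 231) = 389*((11 - 35*(-4 - 4) + 15*(-4 - 4)**2)/(-2 + (-4 - 4)) - 231) = 389*((11 - 35*(-8) + 15*(-8)**2)/(-2 - 8) - 231) = 389*((11 + 280 + 15*64)/(-10) - 231) = 389*(-(11 + 280 + 960)/10 - 231) = 389*(-1/10*1251 - 231) = 389*(-1251/10 - 231) = 389*(-3561/10) = -1385229/10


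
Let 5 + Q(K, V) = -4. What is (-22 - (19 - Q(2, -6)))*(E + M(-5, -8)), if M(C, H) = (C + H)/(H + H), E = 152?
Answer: -61125/8 ≈ -7640.6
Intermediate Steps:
Q(K, V) = -9 (Q(K, V) = -5 - 4 = -9)
M(C, H) = (C + H)/(2*H) (M(C, H) = (C + H)/((2*H)) = (C + H)*(1/(2*H)) = (C + H)/(2*H))
(-22 - (19 - Q(2, -6)))*(E + M(-5, -8)) = (-22 - (19 - 1*(-9)))*(152 + (½)*(-5 - 8)/(-8)) = (-22 - (19 + 9))*(152 + (½)*(-⅛)*(-13)) = (-22 - 1*28)*(152 + 13/16) = (-22 - 28)*(2445/16) = -50*2445/16 = -61125/8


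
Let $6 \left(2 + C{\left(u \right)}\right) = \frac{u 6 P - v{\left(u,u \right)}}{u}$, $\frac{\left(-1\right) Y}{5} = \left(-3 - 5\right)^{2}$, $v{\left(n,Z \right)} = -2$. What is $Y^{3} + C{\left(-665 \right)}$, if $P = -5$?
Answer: $- \frac{65372173966}{1995} \approx -3.2768 \cdot 10^{7}$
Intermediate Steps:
$Y = -320$ ($Y = - 5 \left(-3 - 5\right)^{2} = - 5 \left(-8\right)^{2} = \left(-5\right) 64 = -320$)
$C{\left(u \right)} = -2 + \frac{2 - 30 u}{6 u}$ ($C{\left(u \right)} = -2 + \frac{\left(u 6 \left(-5\right) - -2\right) \frac{1}{u}}{6} = -2 + \frac{\left(6 u \left(-5\right) + 2\right) \frac{1}{u}}{6} = -2 + \frac{\left(- 30 u + 2\right) \frac{1}{u}}{6} = -2 + \frac{\left(2 - 30 u\right) \frac{1}{u}}{6} = -2 + \frac{\frac{1}{u} \left(2 - 30 u\right)}{6} = -2 + \frac{2 - 30 u}{6 u}$)
$Y^{3} + C{\left(-665 \right)} = \left(-320\right)^{3} - \left(7 - \frac{1}{3 \left(-665\right)}\right) = -32768000 + \left(-7 + \frac{1}{3} \left(- \frac{1}{665}\right)\right) = -32768000 - \frac{13966}{1995} = - \frac{65372173966}{1995}$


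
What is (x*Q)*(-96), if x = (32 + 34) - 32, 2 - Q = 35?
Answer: 107712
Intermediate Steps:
Q = -33 (Q = 2 - 1*35 = 2 - 35 = -33)
x = 34 (x = 66 - 32 = 34)
(x*Q)*(-96) = (34*(-33))*(-96) = -1122*(-96) = 107712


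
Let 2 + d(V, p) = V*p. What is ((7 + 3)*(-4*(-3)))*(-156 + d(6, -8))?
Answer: -24720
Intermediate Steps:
d(V, p) = -2 + V*p
((7 + 3)*(-4*(-3)))*(-156 + d(6, -8)) = ((7 + 3)*(-4*(-3)))*(-156 + (-2 + 6*(-8))) = (10*12)*(-156 + (-2 - 48)) = 120*(-156 - 50) = 120*(-206) = -24720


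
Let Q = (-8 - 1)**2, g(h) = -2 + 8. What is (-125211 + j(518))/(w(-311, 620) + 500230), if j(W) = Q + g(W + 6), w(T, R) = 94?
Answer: -31281/125081 ≈ -0.25009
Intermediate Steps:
g(h) = 6
Q = 81 (Q = (-9)**2 = 81)
j(W) = 87 (j(W) = 81 + 6 = 87)
(-125211 + j(518))/(w(-311, 620) + 500230) = (-125211 + 87)/(94 + 500230) = -125124/500324 = -125124*1/500324 = -31281/125081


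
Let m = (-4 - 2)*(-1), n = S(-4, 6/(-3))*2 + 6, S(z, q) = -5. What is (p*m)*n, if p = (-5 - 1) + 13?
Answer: -168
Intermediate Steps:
p = 7 (p = -6 + 13 = 7)
n = -4 (n = -5*2 + 6 = -10 + 6 = -4)
m = 6 (m = -6*(-1) = 6)
(p*m)*n = (7*6)*(-4) = 42*(-4) = -168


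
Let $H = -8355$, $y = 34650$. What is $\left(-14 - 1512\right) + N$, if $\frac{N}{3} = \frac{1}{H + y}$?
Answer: $- \frac{13375389}{8765} \approx -1526.0$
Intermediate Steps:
$N = \frac{1}{8765}$ ($N = \frac{3}{-8355 + 34650} = \frac{3}{26295} = 3 \cdot \frac{1}{26295} = \frac{1}{8765} \approx 0.00011409$)
$\left(-14 - 1512\right) + N = \left(-14 - 1512\right) + \frac{1}{8765} = -1526 + \frac{1}{8765} = - \frac{13375389}{8765}$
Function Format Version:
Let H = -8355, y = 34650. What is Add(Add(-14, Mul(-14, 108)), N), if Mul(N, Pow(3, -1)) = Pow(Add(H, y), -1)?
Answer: Rational(-13375389, 8765) ≈ -1526.0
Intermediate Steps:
N = Rational(1, 8765) (N = Mul(3, Pow(Add(-8355, 34650), -1)) = Mul(3, Pow(26295, -1)) = Mul(3, Rational(1, 26295)) = Rational(1, 8765) ≈ 0.00011409)
Add(Add(-14, Mul(-14, 108)), N) = Add(Add(-14, Mul(-14, 108)), Rational(1, 8765)) = Add(Add(-14, -1512), Rational(1, 8765)) = Add(-1526, Rational(1, 8765)) = Rational(-13375389, 8765)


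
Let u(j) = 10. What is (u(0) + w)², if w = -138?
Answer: 16384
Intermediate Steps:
(u(0) + w)² = (10 - 138)² = (-128)² = 16384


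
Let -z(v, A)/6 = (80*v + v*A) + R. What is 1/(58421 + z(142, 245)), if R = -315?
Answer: -1/216589 ≈ -4.6170e-6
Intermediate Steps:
z(v, A) = 1890 - 480*v - 6*A*v (z(v, A) = -6*((80*v + v*A) - 315) = -6*((80*v + A*v) - 315) = -6*(-315 + 80*v + A*v) = 1890 - 480*v - 6*A*v)
1/(58421 + z(142, 245)) = 1/(58421 + (1890 - 480*142 - 6*245*142)) = 1/(58421 + (1890 - 68160 - 208740)) = 1/(58421 - 275010) = 1/(-216589) = -1/216589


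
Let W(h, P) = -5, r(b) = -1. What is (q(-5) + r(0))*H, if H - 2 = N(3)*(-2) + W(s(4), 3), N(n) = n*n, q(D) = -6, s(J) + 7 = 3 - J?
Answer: 147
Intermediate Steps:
s(J) = -4 - J (s(J) = -7 + (3 - J) = -4 - J)
N(n) = n²
H = -21 (H = 2 + (3²*(-2) - 5) = 2 + (9*(-2) - 5) = 2 + (-18 - 5) = 2 - 23 = -21)
(q(-5) + r(0))*H = (-6 - 1)*(-21) = -7*(-21) = 147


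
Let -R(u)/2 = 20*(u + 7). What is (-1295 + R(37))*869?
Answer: -2654795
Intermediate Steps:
R(u) = -280 - 40*u (R(u) = -40*(u + 7) = -40*(7 + u) = -2*(140 + 20*u) = -280 - 40*u)
(-1295 + R(37))*869 = (-1295 + (-280 - 40*37))*869 = (-1295 + (-280 - 1480))*869 = (-1295 - 1760)*869 = -3055*869 = -2654795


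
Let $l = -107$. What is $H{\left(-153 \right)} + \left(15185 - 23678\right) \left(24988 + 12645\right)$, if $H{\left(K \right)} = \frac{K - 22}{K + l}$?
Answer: $- \frac{16620087553}{52} \approx -3.1962 \cdot 10^{8}$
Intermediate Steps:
$H{\left(K \right)} = \frac{-22 + K}{-107 + K}$ ($H{\left(K \right)} = \frac{K - 22}{K - 107} = \frac{-22 + K}{-107 + K}$)
$H{\left(-153 \right)} + \left(15185 - 23678\right) \left(24988 + 12645\right) = \frac{-22 - 153}{-107 - 153} + \left(15185 - 23678\right) \left(24988 + 12645\right) = \frac{1}{-260} \left(-175\right) - 319617069 = \left(- \frac{1}{260}\right) \left(-175\right) - 319617069 = \frac{35}{52} - 319617069 = - \frac{16620087553}{52}$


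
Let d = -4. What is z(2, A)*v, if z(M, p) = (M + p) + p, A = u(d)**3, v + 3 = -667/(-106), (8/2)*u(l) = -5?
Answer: -21289/3392 ≈ -6.2762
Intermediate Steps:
u(l) = -5/4 (u(l) = (1/4)*(-5) = -5/4)
v = 349/106 (v = -3 - 667/(-106) = -3 - 667*(-1/106) = -3 + 667/106 = 349/106 ≈ 3.2925)
A = -125/64 (A = (-5/4)**3 = -125/64 ≈ -1.9531)
z(M, p) = M + 2*p
z(2, A)*v = (2 + 2*(-125/64))*(349/106) = (2 - 125/32)*(349/106) = -61/32*349/106 = -21289/3392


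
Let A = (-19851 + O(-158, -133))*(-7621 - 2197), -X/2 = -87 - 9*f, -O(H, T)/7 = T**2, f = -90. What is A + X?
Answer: 1410589886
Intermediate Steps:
O(H, T) = -7*T**2
X = -1446 (X = -2*(-87 - 9*(-90)) = -2*(-87 + 810) = -2*723 = -1446)
A = 1410591332 (A = (-19851 - 7*(-133)**2)*(-7621 - 2197) = (-19851 - 7*17689)*(-9818) = (-19851 - 123823)*(-9818) = -143674*(-9818) = 1410591332)
A + X = 1410591332 - 1446 = 1410589886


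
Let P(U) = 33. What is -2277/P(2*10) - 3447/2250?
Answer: -17633/250 ≈ -70.532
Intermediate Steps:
-2277/P(2*10) - 3447/2250 = -2277/33 - 3447/2250 = -2277*1/33 - 3447*1/2250 = -69 - 383/250 = -17633/250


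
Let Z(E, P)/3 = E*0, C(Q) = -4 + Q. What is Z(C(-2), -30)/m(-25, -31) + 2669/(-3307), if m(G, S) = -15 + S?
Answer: -2669/3307 ≈ -0.80708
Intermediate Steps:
Z(E, P) = 0 (Z(E, P) = 3*(E*0) = 3*0 = 0)
Z(C(-2), -30)/m(-25, -31) + 2669/(-3307) = 0/(-15 - 31) + 2669/(-3307) = 0/(-46) + 2669*(-1/3307) = 0*(-1/46) - 2669/3307 = 0 - 2669/3307 = -2669/3307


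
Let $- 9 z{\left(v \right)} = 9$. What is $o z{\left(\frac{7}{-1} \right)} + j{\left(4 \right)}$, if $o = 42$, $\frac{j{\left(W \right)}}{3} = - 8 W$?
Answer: $-138$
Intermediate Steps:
$j{\left(W \right)} = - 24 W$ ($j{\left(W \right)} = 3 \left(- 8 W\right) = - 24 W$)
$z{\left(v \right)} = -1$ ($z{\left(v \right)} = \left(- \frac{1}{9}\right) 9 = -1$)
$o z{\left(\frac{7}{-1} \right)} + j{\left(4 \right)} = 42 \left(-1\right) - 96 = -42 - 96 = -138$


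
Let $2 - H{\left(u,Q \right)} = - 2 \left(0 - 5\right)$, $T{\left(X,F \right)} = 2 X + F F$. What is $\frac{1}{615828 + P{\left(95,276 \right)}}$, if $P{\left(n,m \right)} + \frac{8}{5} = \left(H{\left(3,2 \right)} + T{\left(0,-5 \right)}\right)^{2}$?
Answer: $\frac{5}{3080577} \approx 1.6231 \cdot 10^{-6}$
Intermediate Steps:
$T{\left(X,F \right)} = F^{2} + 2 X$ ($T{\left(X,F \right)} = 2 X + F^{2} = F^{2} + 2 X$)
$H{\left(u,Q \right)} = -8$ ($H{\left(u,Q \right)} = 2 - - 2 \left(0 - 5\right) = 2 - \left(-2\right) \left(-5\right) = 2 - 10 = -8$)
$P{\left(n,m \right)} = \frac{1437}{5}$ ($P{\left(n,m \right)} = - \frac{8}{5} + \left(-8 + \left(\left(-5\right)^{2} + 2 \cdot 0\right)\right)^{2} = - \frac{8}{5} + \left(-8 + \left(25 + 0\right)\right)^{2} = - \frac{8}{5} + \left(-8 + 25\right)^{2} = - \frac{8}{5} + 17^{2} = - \frac{8}{5} + 289 = \frac{1437}{5}$)
$\frac{1}{615828 + P{\left(95,276 \right)}} = \frac{1}{615828 + \frac{1437}{5}} = \frac{1}{\frac{3080577}{5}} = \frac{5}{3080577}$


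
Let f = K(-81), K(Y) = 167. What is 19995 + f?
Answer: 20162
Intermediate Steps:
f = 167
19995 + f = 19995 + 167 = 20162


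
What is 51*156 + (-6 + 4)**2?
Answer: 7960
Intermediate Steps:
51*156 + (-6 + 4)**2 = 7956 + (-2)**2 = 7956 + 4 = 7960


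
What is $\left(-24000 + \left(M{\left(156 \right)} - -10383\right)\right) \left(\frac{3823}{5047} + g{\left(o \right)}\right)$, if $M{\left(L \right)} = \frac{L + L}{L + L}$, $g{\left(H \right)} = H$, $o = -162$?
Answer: $\frac{11080578256}{5047} \approx 2.1955 \cdot 10^{6}$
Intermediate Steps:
$M{\left(L \right)} = 1$ ($M{\left(L \right)} = \frac{2 L}{2 L} = 2 L \frac{1}{2 L} = 1$)
$\left(-24000 + \left(M{\left(156 \right)} - -10383\right)\right) \left(\frac{3823}{5047} + g{\left(o \right)}\right) = \left(-24000 + \left(1 - -10383\right)\right) \left(\frac{3823}{5047} - 162\right) = \left(-24000 + \left(1 + 10383\right)\right) \left(3823 \cdot \frac{1}{5047} - 162\right) = \left(-24000 + 10384\right) \left(\frac{3823}{5047} - 162\right) = \left(-13616\right) \left(- \frac{813791}{5047}\right) = \frac{11080578256}{5047}$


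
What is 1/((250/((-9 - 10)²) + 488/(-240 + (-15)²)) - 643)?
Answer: -5415/3654263 ≈ -0.0014818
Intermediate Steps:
1/((250/((-9 - 10)²) + 488/(-240 + (-15)²)) - 643) = 1/((250/((-19)²) + 488/(-240 + 225)) - 643) = 1/((250/361 + 488/(-15)) - 643) = 1/((250*(1/361) + 488*(-1/15)) - 643) = 1/((250/361 - 488/15) - 643) = 1/(-172418/5415 - 643) = 1/(-3654263/5415) = -5415/3654263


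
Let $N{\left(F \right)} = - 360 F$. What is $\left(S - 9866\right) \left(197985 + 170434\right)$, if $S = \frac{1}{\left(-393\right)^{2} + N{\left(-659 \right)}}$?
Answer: $- \frac{1423719736802987}{391689} \approx -3.6348 \cdot 10^{9}$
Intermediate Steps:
$S = \frac{1}{391689}$ ($S = \frac{1}{\left(-393\right)^{2} - -237240} = \frac{1}{154449 + 237240} = \frac{1}{391689} \approx 2.553 \cdot 10^{-6}$)
$\left(S - 9866\right) \left(197985 + 170434\right) = \left(\frac{1}{391689} - 9866\right) \left(197985 + 170434\right) = \left(- \frac{3864403673}{391689}\right) 368419 = - \frac{1423719736802987}{391689}$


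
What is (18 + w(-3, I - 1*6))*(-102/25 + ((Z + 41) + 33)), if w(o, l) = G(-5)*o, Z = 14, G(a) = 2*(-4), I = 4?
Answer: 88116/25 ≈ 3524.6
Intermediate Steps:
G(a) = -8
w(o, l) = -8*o
(18 + w(-3, I - 1*6))*(-102/25 + ((Z + 41) + 33)) = (18 - 8*(-3))*(-102/25 + ((14 + 41) + 33)) = (18 + 24)*(-102*1/25 + (55 + 33)) = 42*(-102/25 + 88) = 42*(2098/25) = 88116/25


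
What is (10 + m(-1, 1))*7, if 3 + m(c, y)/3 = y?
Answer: 28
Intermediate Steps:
m(c, y) = -9 + 3*y
(10 + m(-1, 1))*7 = (10 + (-9 + 3*1))*7 = (10 + (-9 + 3))*7 = (10 - 6)*7 = 4*7 = 28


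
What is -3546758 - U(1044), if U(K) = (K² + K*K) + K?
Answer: -5727674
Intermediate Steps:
U(K) = K + 2*K² (U(K) = (K² + K²) + K = 2*K² + K = K + 2*K²)
-3546758 - U(1044) = -3546758 - 1044*(1 + 2*1044) = -3546758 - 1044*(1 + 2088) = -3546758 - 1044*2089 = -3546758 - 1*2180916 = -3546758 - 2180916 = -5727674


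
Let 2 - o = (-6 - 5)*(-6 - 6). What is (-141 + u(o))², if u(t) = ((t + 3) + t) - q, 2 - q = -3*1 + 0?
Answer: 162409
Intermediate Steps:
q = 5 (q = 2 - (-3*1 + 0) = 2 - (-3 + 0) = 2 - 1*(-3) = 2 + 3 = 5)
o = -130 (o = 2 - (-6 - 5)*(-6 - 6) = 2 - (-11)*(-12) = 2 - 1*132 = 2 - 132 = -130)
u(t) = -2 + 2*t (u(t) = ((t + 3) + t) - 1*5 = ((3 + t) + t) - 5 = (3 + 2*t) - 5 = -2 + 2*t)
(-141 + u(o))² = (-141 + (-2 + 2*(-130)))² = (-141 + (-2 - 260))² = (-141 - 262)² = (-403)² = 162409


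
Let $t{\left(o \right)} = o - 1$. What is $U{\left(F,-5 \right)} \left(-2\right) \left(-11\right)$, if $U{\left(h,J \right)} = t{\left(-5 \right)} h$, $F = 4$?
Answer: $-528$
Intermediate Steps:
$t{\left(o \right)} = -1 + o$ ($t{\left(o \right)} = o - 1 = -1 + o$)
$U{\left(h,J \right)} = - 6 h$ ($U{\left(h,J \right)} = \left(-1 - 5\right) h = - 6 h$)
$U{\left(F,-5 \right)} \left(-2\right) \left(-11\right) = \left(-6\right) 4 \left(-2\right) \left(-11\right) = \left(-24\right) \left(-2\right) \left(-11\right) = 48 \left(-11\right) = -528$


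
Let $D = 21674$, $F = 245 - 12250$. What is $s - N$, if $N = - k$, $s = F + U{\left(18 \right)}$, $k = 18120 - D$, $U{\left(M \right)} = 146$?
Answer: $-15413$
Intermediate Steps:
$F = -12005$
$k = -3554$ ($k = 18120 - 21674 = -3554$)
$s = -11859$ ($s = -12005 + 146 = -11859$)
$N = 3554$ ($N = \left(-1\right) \left(-3554\right) = 3554$)
$s - N = -11859 - 3554 = -15413$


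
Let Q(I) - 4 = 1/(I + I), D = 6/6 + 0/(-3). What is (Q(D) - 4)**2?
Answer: 1/4 ≈ 0.25000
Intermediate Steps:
D = 1 (D = 6*(1/6) + 0*(-1/3) = 1 + 0 = 1)
Q(I) = 4 + 1/(2*I) (Q(I) = 4 + 1/(I + I) = 4 + 1/(2*I))
(Q(D) - 4)**2 = ((4 + (1/2)/1) - 4)**2 = ((4 + (1/2)*1) - 4)**2 = ((4 + 1/2) - 4)**2 = (9/2 - 4)**2 = (1/2)**2 = 1/4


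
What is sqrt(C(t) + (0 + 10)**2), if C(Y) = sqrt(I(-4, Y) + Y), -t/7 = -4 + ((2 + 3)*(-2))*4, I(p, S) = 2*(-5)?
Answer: sqrt(100 + sqrt(298)) ≈ 10.829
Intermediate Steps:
I(p, S) = -10
t = 308 (t = -7*(-4 + ((2 + 3)*(-2))*4) = -7*(-4 + (5*(-2))*4) = -7*(-4 - 10*4) = -7*(-4 - 40) = -7*(-44) = 308)
C(Y) = sqrt(-10 + Y)
sqrt(C(t) + (0 + 10)**2) = sqrt(sqrt(-10 + 308) + (0 + 10)**2) = sqrt(sqrt(298) + 10**2) = sqrt(sqrt(298) + 100) = sqrt(100 + sqrt(298))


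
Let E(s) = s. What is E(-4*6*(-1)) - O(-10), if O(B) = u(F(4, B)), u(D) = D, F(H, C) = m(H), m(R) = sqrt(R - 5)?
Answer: 24 - I ≈ 24.0 - 1.0*I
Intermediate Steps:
m(R) = sqrt(-5 + R)
F(H, C) = sqrt(-5 + H)
O(B) = I (O(B) = sqrt(-5 + 4) = sqrt(-1) = I)
E(-4*6*(-1)) - O(-10) = -4*6*(-1) - I = -24*(-1) - I = 24 - I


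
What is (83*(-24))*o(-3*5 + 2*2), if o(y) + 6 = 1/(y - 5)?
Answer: 24153/2 ≈ 12077.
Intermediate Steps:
o(y) = -6 + 1/(-5 + y) (o(y) = -6 + 1/(y - 5) = -6 + 1/(-5 + y))
(83*(-24))*o(-3*5 + 2*2) = (83*(-24))*((31 - 6*(-3*5 + 2*2))/(-5 + (-3*5 + 2*2))) = -1992*(31 - 6*(-15 + 4))/(-5 + (-15 + 4)) = -1992*(31 - 6*(-11))/(-5 - 11) = -1992*(31 + 66)/(-16) = -(-249)*97/2 = -1992*(-97/16) = 24153/2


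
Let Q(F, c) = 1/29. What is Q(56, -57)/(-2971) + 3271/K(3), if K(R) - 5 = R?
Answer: 281826081/689272 ≈ 408.88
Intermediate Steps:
K(R) = 5 + R
Q(F, c) = 1/29
Q(56, -57)/(-2971) + 3271/K(3) = (1/29)/(-2971) + 3271/(5 + 3) = (1/29)*(-1/2971) + 3271/8 = -1/86159 + 3271*(1/8) = -1/86159 + 3271/8 = 281826081/689272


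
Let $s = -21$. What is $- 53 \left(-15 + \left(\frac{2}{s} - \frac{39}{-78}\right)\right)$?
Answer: $\frac{32489}{42} \approx 773.55$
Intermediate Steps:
$- 53 \left(-15 + \left(\frac{2}{s} - \frac{39}{-78}\right)\right) = - 53 \left(-15 + \left(\frac{2}{-21} - \frac{39}{-78}\right)\right) = - 53 \left(-15 + \left(2 \left(- \frac{1}{21}\right) - - \frac{1}{2}\right)\right) = - 53 \left(-15 + \left(- \frac{2}{21} + \frac{1}{2}\right)\right) = - 53 \left(-15 + \frac{17}{42}\right) = \left(-53\right) \left(- \frac{613}{42}\right) = \frac{32489}{42}$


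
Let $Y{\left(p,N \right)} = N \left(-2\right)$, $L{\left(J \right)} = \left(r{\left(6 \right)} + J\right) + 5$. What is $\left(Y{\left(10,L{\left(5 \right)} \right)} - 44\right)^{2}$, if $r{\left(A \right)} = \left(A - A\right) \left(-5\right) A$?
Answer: $4096$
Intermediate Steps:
$r{\left(A \right)} = 0$ ($r{\left(A \right)} = 0 \left(-5\right) A = 0 A = 0$)
$L{\left(J \right)} = 5 + J$ ($L{\left(J \right)} = \left(0 + J\right) + 5 = J + 5 = 5 + J$)
$Y{\left(p,N \right)} = - 2 N$
$\left(Y{\left(10,L{\left(5 \right)} \right)} - 44\right)^{2} = \left(- 2 \left(5 + 5\right) - 44\right)^{2} = \left(\left(-2\right) 10 - 44\right)^{2} = \left(-20 - 44\right)^{2} = \left(-64\right)^{2} = 4096$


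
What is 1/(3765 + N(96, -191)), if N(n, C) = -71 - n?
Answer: 1/3598 ≈ 0.00027793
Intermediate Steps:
1/(3765 + N(96, -191)) = 1/(3765 + (-71 - 1*96)) = 1/(3765 + (-71 - 96)) = 1/(3765 - 167) = 1/3598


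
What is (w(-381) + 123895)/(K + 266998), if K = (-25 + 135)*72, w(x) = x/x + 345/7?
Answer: 867617/1924426 ≈ 0.45084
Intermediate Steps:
w(x) = 352/7 (w(x) = 1 + 345*(⅐) = 1 + 345/7 = 352/7)
K = 7920 (K = 110*72 = 7920)
(w(-381) + 123895)/(K + 266998) = (352/7 + 123895)/(7920 + 266998) = (867617/7)/274918 = (867617/7)*(1/274918) = 867617/1924426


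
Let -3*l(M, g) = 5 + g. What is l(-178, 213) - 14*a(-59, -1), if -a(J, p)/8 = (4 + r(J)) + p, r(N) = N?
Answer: -19034/3 ≈ -6344.7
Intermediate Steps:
a(J, p) = -32 - 8*J - 8*p (a(J, p) = -8*((4 + J) + p) = -8*(4 + J + p) = -32 - 8*J - 8*p)
l(M, g) = -5/3 - g/3 (l(M, g) = -(5 + g)/3 = -5/3 - g/3)
l(-178, 213) - 14*a(-59, -1) = (-5/3 - ⅓*213) - 14*(-32 - 8*(-59) - 8*(-1)) = (-5/3 - 71) - 14*(-32 + 472 + 8) = -218/3 - 14*448 = -218/3 - 1*6272 = -218/3 - 6272 = -19034/3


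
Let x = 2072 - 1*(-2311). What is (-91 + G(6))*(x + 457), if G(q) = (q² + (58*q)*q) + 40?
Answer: 10033320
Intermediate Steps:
G(q) = 40 + 59*q² (G(q) = (q² + 58*q²) + 40 = 59*q² + 40 = 40 + 59*q²)
x = 4383 (x = 2072 + 2311 = 4383)
(-91 + G(6))*(x + 457) = (-91 + (40 + 59*6²))*(4383 + 457) = (-91 + (40 + 59*36))*4840 = (-91 + (40 + 2124))*4840 = (-91 + 2164)*4840 = 2073*4840 = 10033320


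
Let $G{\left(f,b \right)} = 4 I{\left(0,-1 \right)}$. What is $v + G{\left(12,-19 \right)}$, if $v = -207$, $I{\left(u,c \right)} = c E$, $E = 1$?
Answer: $-211$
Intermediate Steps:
$I{\left(u,c \right)} = c$ ($I{\left(u,c \right)} = c 1 = c$)
$G{\left(f,b \right)} = -4$ ($G{\left(f,b \right)} = 4 \left(-1\right) = -4$)
$v + G{\left(12,-19 \right)} = -207 - 4 = -211$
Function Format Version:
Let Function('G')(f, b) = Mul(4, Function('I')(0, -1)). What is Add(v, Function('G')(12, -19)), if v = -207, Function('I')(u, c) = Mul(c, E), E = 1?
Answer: -211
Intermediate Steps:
Function('I')(u, c) = c (Function('I')(u, c) = Mul(c, 1) = c)
Function('G')(f, b) = -4 (Function('G')(f, b) = Mul(4, -1) = -4)
Add(v, Function('G')(12, -19)) = Add(-207, -4) = -211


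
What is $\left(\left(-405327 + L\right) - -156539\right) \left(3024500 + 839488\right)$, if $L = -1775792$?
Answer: $-7822952825040$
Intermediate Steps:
$\left(\left(-405327 + L\right) - -156539\right) \left(3024500 + 839488\right) = \left(\left(-405327 - 1775792\right) - -156539\right) \left(3024500 + 839488\right) = \left(-2181119 + \left(-1674849 + 1831388\right)\right) 3863988 = \left(-2181119 + 156539\right) 3863988 = \left(-2024580\right) 3863988 = -7822952825040$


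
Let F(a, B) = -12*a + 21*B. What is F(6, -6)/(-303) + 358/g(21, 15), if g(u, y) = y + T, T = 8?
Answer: 37676/2323 ≈ 16.219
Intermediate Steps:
g(u, y) = 8 + y (g(u, y) = y + 8 = 8 + y)
F(6, -6)/(-303) + 358/g(21, 15) = (-12*6 + 21*(-6))/(-303) + 358/(8 + 15) = (-72 - 126)*(-1/303) + 358/23 = -198*(-1/303) + 358*(1/23) = 66/101 + 358/23 = 37676/2323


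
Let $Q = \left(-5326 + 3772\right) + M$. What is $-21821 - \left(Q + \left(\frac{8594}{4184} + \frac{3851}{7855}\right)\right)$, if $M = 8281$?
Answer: $- \frac{469161386907}{16432660} \approx -28551.0$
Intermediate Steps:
$Q = 6727$ ($Q = \left(-5326 + 3772\right) + 8281 = -1554 + 8281 = 6727$)
$-21821 - \left(Q + \left(\frac{8594}{4184} + \frac{3851}{7855}\right)\right) = -21821 - \left(6727 + \left(\frac{8594}{4184} + \frac{3851}{7855}\right)\right) = -21821 - \left(6727 + \left(8594 \cdot \frac{1}{4184} + 3851 \cdot \frac{1}{7855}\right)\right) = -21821 - \left(6727 + \left(\frac{4297}{2092} + \frac{3851}{7855}\right)\right) = -21821 - \left(6727 + \frac{41809227}{16432660}\right) = -21821 - \frac{110584313047}{16432660} = - \frac{469161386907}{16432660}$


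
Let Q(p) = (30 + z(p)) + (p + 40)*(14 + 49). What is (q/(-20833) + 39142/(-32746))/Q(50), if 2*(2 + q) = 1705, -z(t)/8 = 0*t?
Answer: -843295759/3888525282600 ≈ -0.00021687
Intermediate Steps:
z(t) = 0 (z(t) = -0*t = -8*0 = 0)
q = 1701/2 (q = -2 + (½)*1705 = -2 + 1705/2 = 1701/2 ≈ 850.50)
Q(p) = 2550 + 63*p (Q(p) = (30 + 0) + (p + 40)*(14 + 49) = 30 + (40 + p)*63 = 30 + (2520 + 63*p) = 2550 + 63*p)
(q/(-20833) + 39142/(-32746))/Q(50) = ((1701/2)/(-20833) + 39142/(-32746))/(2550 + 63*50) = ((1701/2)*(-1/20833) + 39142*(-1/32746))/(2550 + 3150) = (-1701/41666 - 19571/16373)/5700 = -843295759/682197418*1/5700 = -843295759/3888525282600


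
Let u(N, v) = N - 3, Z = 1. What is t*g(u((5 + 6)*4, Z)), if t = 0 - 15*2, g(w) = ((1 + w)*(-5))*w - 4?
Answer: 258420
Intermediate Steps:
u(N, v) = -3 + N
g(w) = -4 + w*(-5 - 5*w) (g(w) = (-5 - 5*w)*w - 4 = w*(-5 - 5*w) - 4 = -4 + w*(-5 - 5*w))
t = -30 (t = 0 - 30 = -30)
t*g(u((5 + 6)*4, Z)) = -30*(-4 - 5*(-3 + (5 + 6)*4) - 5*(-3 + (5 + 6)*4)²) = -30*(-4 - 5*(-3 + 11*4) - 5*(-3 + 11*4)²) = -30*(-4 - 5*(-3 + 44) - 5*(-3 + 44)²) = -30*(-4 - 5*41 - 5*41²) = -30*(-4 - 205 - 5*1681) = -30*(-4 - 205 - 8405) = -30*(-8614) = 258420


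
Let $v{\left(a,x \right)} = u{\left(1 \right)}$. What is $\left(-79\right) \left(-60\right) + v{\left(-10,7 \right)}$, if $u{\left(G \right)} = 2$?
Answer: $4742$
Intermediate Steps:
$v{\left(a,x \right)} = 2$
$\left(-79\right) \left(-60\right) + v{\left(-10,7 \right)} = \left(-79\right) \left(-60\right) + 2 = 4740 + 2 = 4742$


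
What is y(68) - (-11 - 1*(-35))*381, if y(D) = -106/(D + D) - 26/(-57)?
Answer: -35443397/3876 ≈ -9144.3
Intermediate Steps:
y(D) = 26/57 - 53/D (y(D) = -106*1/(2*D) - 26*(-1/57) = -53/D + 26/57 = 26/57 - 53/D)
y(68) - (-11 - 1*(-35))*381 = (26/57 - 53/68) - (-11 - 1*(-35))*381 = (26/57 - 53*1/68) - (-11 + 35)*381 = (26/57 - 53/68) - 24*381 = -1253/3876 - 1*9144 = -1253/3876 - 9144 = -35443397/3876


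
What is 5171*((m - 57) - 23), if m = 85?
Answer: 25855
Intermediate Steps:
5171*((m - 57) - 23) = 5171*((85 - 57) - 23) = 5171*(28 - 23) = 5171*5 = 25855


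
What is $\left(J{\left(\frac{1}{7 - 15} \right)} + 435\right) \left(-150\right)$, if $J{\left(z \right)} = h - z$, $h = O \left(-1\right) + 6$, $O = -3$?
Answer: $- \frac{266475}{4} \approx -66619.0$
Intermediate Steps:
$h = 9$ ($h = \left(-3\right) \left(-1\right) + 6 = 3 + 6 = 9$)
$J{\left(z \right)} = 9 - z$
$\left(J{\left(\frac{1}{7 - 15} \right)} + 435\right) \left(-150\right) = \left(\left(9 - \frac{1}{7 - 15}\right) + 435\right) \left(-150\right) = \left(\left(9 - \frac{1}{-8}\right) + 435\right) \left(-150\right) = \left(\left(9 - - \frac{1}{8}\right) + 435\right) \left(-150\right) = \left(\left(9 + \frac{1}{8}\right) + 435\right) \left(-150\right) = \left(\frac{73}{8} + 435\right) \left(-150\right) = \frac{3553}{8} \left(-150\right) = - \frac{266475}{4}$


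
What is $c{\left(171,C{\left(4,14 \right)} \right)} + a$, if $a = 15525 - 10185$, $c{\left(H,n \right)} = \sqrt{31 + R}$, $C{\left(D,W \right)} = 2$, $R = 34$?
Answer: $5340 + \sqrt{65} \approx 5348.1$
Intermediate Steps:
$c{\left(H,n \right)} = \sqrt{65}$ ($c{\left(H,n \right)} = \sqrt{31 + 34} = \sqrt{65}$)
$a = 5340$ ($a = 15525 - 10185 = 5340$)
$c{\left(171,C{\left(4,14 \right)} \right)} + a = \sqrt{65} + 5340 = 5340 + \sqrt{65}$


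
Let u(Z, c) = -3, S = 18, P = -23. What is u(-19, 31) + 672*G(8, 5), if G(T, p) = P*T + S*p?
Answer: -63171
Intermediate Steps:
G(T, p) = -23*T + 18*p
u(-19, 31) + 672*G(8, 5) = -3 + 672*(-23*8 + 18*5) = -3 + 672*(-184 + 90) = -3 + 672*(-94) = -3 - 63168 = -63171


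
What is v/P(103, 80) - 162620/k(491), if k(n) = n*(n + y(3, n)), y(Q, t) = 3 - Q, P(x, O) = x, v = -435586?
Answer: -105028258326/24831343 ≈ -4229.7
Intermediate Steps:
k(n) = n² (k(n) = n*(n + (3 - 1*3)) = n*(n + (3 - 3)) = n*(n + 0) = n*n = n²)
v/P(103, 80) - 162620/k(491) = -435586/103 - 162620/(491²) = -435586*1/103 - 162620/241081 = -435586/103 - 162620*1/241081 = -435586/103 - 162620/241081 = -105028258326/24831343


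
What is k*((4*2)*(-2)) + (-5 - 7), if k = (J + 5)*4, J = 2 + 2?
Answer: -588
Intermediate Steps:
J = 4
k = 36 (k = (4 + 5)*4 = 9*4 = 36)
k*((4*2)*(-2)) + (-5 - 7) = 36*((4*2)*(-2)) + (-5 - 7) = 36*(8*(-2)) - 12 = 36*(-16) - 12 = -576 - 12 = -588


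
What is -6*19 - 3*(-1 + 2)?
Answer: -117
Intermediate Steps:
-6*19 - 3*(-1 + 2) = -114 - 3*1 = -114 - 3 = -117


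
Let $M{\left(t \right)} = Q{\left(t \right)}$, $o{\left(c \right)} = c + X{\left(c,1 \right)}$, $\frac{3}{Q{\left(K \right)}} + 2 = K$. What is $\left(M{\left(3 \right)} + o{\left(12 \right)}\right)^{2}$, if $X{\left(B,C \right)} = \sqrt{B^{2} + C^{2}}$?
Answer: $\left(15 + \sqrt{145}\right)^{2} \approx 731.25$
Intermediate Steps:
$Q{\left(K \right)} = \frac{3}{-2 + K}$
$o{\left(c \right)} = c + \sqrt{1 + c^{2}}$ ($o{\left(c \right)} = c + \sqrt{c^{2} + 1^{2}} = c + \sqrt{c^{2} + 1} = c + \sqrt{1 + c^{2}}$)
$M{\left(t \right)} = \frac{3}{-2 + t}$
$\left(M{\left(3 \right)} + o{\left(12 \right)}\right)^{2} = \left(\frac{3}{-2 + 3} + \left(12 + \sqrt{1 + 12^{2}}\right)\right)^{2} = \left(\frac{3}{1} + \left(12 + \sqrt{1 + 144}\right)\right)^{2} = \left(3 \cdot 1 + \left(12 + \sqrt{145}\right)\right)^{2} = \left(3 + \left(12 + \sqrt{145}\right)\right)^{2} = \left(15 + \sqrt{145}\right)^{2}$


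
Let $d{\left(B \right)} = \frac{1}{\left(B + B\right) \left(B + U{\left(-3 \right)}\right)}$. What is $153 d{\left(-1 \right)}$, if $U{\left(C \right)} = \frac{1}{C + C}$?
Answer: $\frac{459}{7} \approx 65.571$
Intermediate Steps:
$U{\left(C \right)} = \frac{1}{2 C}$
$d{\left(B \right)} = \frac{1}{2 B \left(- \frac{1}{6} + B\right)}$ ($d{\left(B \right)} = \frac{1}{\left(B + B\right) \left(B + \frac{1}{2 \left(-3\right)}\right)} = \frac{1}{2 B \left(B + \frac{1}{2} \left(- \frac{1}{3}\right)\right)} = \frac{1}{2 B \left(B - \frac{1}{6}\right)} = \frac{1}{2 B \left(- \frac{1}{6} + B\right)}$)
$153 d{\left(-1 \right)} = 153 \frac{3}{\left(-1\right) \left(-1 + 6 \left(-1\right)\right)} = 153 \cdot 3 \left(-1\right) \frac{1}{-1 - 6} = 153 \cdot 3 \left(-1\right) \frac{1}{-7} = 153 \cdot 3 \left(-1\right) \left(- \frac{1}{7}\right) = 153 \cdot \frac{3}{7} = \frac{459}{7}$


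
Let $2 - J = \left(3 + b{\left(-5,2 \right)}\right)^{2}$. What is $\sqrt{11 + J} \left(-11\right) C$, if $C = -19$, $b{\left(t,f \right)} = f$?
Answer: $418 i \sqrt{3} \approx 724.0 i$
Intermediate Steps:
$J = -23$ ($J = 2 - \left(3 + 2\right)^{2} = 2 - 5^{2} = 2 - 25 = -23$)
$\sqrt{11 + J} \left(-11\right) C = \sqrt{11 - 23} \left(-11\right) \left(-19\right) = \sqrt{-12} \left(-11\right) \left(-19\right) = 2 i \sqrt{3} \left(-11\right) \left(-19\right) = - 22 i \sqrt{3} \left(-19\right) = 418 i \sqrt{3}$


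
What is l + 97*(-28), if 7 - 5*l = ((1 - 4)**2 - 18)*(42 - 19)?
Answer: -13366/5 ≈ -2673.2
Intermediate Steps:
l = 214/5 (l = 7/5 - ((1 - 4)**2 - 18)*(42 - 19)/5 = 7/5 - ((-3)**2 - 18)*23/5 = 7/5 - (9 - 18)*23/5 = 7/5 - (-9)*23/5 = 7/5 - 1/5*(-207) = 7/5 + 207/5 = 214/5 ≈ 42.800)
l + 97*(-28) = 214/5 + 97*(-28) = 214/5 - 2716 = -13366/5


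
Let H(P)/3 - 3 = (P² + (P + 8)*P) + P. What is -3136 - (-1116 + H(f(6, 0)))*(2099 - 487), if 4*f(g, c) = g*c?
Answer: 1781348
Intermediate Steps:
f(g, c) = c*g/4 (f(g, c) = (g*c)/4 = (c*g)/4 = c*g/4)
H(P) = 9 + 3*P + 3*P² + 3*P*(8 + P) (H(P) = 9 + 3*((P² + (P + 8)*P) + P) = 9 + 3*((P² + (8 + P)*P) + P) = 9 + 3*((P² + P*(8 + P)) + P) = 9 + 3*(P + P² + P*(8 + P)) = 9 + (3*P + 3*P² + 3*P*(8 + P)) = 9 + 3*P + 3*P² + 3*P*(8 + P))
-3136 - (-1116 + H(f(6, 0)))*(2099 - 487) = -3136 - (-1116 + (9 + 6*((¼)*0*6)² + 27*((¼)*0*6)))*(2099 - 487) = -3136 - (-1116 + (9 + 6*0² + 27*0))*1612 = -3136 - (-1116 + (9 + 6*0 + 0))*1612 = -3136 - (-1116 + (9 + 0 + 0))*1612 = -3136 - (-1116 + 9)*1612 = -3136 - (-1107)*1612 = -3136 - 1*(-1784484) = -3136 + 1784484 = 1781348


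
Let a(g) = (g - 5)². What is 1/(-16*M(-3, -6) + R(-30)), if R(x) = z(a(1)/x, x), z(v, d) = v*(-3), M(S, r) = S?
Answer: 5/248 ≈ 0.020161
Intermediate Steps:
a(g) = (-5 + g)²
z(v, d) = -3*v
R(x) = -48/x (R(x) = -3*(-5 + 1)²/x = -3*(-4)²/x = -48/x)
1/(-16*M(-3, -6) + R(-30)) = 1/(-16*(-3) - 48/(-30)) = 1/(48 - 48*(-1/30)) = 1/(48 + 8/5) = 1/(248/5) = 5/248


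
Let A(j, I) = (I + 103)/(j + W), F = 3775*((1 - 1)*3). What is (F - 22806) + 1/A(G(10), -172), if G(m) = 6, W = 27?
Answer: -524549/23 ≈ -22806.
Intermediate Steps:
F = 0 (F = 3775*(0*3) = 3775*0 = 0)
A(j, I) = (103 + I)/(27 + j) (A(j, I) = (I + 103)/(j + 27) = (103 + I)/(27 + j))
(F - 22806) + 1/A(G(10), -172) = (0 - 22806) + 1/((103 - 172)/(27 + 6)) = -22806 + 1/(-69/33) = -22806 + 1/((1/33)*(-69)) = -22806 + 1/(-23/11) = -22806 - 11/23 = -524549/23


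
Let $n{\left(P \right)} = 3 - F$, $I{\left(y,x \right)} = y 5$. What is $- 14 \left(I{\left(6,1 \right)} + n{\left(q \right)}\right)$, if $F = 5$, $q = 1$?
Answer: $-392$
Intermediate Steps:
$I{\left(y,x \right)} = 5 y$
$n{\left(P \right)} = -2$ ($n{\left(P \right)} = 3 - 5 = -2$)
$- 14 \left(I{\left(6,1 \right)} + n{\left(q \right)}\right) = - 14 \left(5 \cdot 6 - 2\right) = - 14 \left(30 - 2\right) = \left(-14\right) 28 = -392$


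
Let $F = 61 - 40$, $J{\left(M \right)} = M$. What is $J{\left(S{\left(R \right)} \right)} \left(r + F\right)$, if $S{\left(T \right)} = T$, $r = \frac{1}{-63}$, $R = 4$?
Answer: $\frac{5288}{63} \approx 83.937$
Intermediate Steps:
$r = - \frac{1}{63} \approx -0.015873$
$F = 21$ ($F = 61 - 40 = 21$)
$J{\left(S{\left(R \right)} \right)} \left(r + F\right) = 4 \left(- \frac{1}{63} + 21\right) = 4 \cdot \frac{1322}{63} = \frac{5288}{63}$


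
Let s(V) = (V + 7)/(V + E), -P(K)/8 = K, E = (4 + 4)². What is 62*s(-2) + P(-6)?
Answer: 53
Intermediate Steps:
E = 64 (E = 8² = 64)
P(K) = -8*K
s(V) = (7 + V)/(64 + V) (s(V) = (V + 7)/(V + 64) = (7 + V)/(64 + V))
62*s(-2) + P(-6) = 62*((7 - 2)/(64 - 2)) - 8*(-6) = 62*(5/62) + 48 = 5 + 48 = 53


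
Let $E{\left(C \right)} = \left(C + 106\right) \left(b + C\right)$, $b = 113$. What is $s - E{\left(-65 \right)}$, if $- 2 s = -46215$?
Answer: $\frac{42279}{2} \approx 21140.0$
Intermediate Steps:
$E{\left(C \right)} = \left(106 + C\right) \left(113 + C\right)$ ($E{\left(C \right)} = \left(C + 106\right) \left(113 + C\right) = \left(106 + C\right) \left(113 + C\right)$)
$s = \frac{46215}{2}$ ($s = \left(- \frac{1}{2}\right) \left(-46215\right) = \frac{46215}{2} \approx 23108.0$)
$s - E{\left(-65 \right)} = \frac{46215}{2} - \left(11978 + \left(-65\right)^{2} + 219 \left(-65\right)\right) = \frac{46215}{2} - \left(11978 + 4225 - 14235\right) = \frac{46215}{2} - 1968 = \frac{42279}{2}$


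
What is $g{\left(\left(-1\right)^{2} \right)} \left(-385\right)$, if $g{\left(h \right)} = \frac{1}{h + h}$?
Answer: $- \frac{385}{2} \approx -192.5$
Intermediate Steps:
$g{\left(h \right)} = \frac{1}{2 h}$
$g{\left(\left(-1\right)^{2} \right)} \left(-385\right) = \frac{1}{2 \left(-1\right)^{2}} \left(-385\right) = \frac{1}{2 \cdot 1} \left(-385\right) = \frac{1}{2} \cdot 1 \left(-385\right) = \frac{1}{2} \left(-385\right) = - \frac{385}{2}$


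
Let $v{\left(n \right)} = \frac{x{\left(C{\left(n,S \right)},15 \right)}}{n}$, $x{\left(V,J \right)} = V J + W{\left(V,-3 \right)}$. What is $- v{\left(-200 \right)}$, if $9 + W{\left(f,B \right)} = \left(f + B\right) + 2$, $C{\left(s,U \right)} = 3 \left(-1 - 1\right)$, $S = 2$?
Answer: $- \frac{53}{100} \approx -0.53$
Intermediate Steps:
$C{\left(s,U \right)} = -6$ ($C{\left(s,U \right)} = 3 \left(-2\right) = -6$)
$W{\left(f,B \right)} = -7 + B + f$ ($W{\left(f,B \right)} = -9 + \left(\left(f + B\right) + 2\right) = -9 + \left(\left(B + f\right) + 2\right) = -9 + \left(2 + B + f\right) = -7 + B + f$)
$x{\left(V,J \right)} = -10 + V + J V$ ($x{\left(V,J \right)} = V J - \left(10 - V\right) = J V + \left(-10 + V\right) = -10 + V + J V$)
$v{\left(n \right)} = - \frac{106}{n}$ ($v{\left(n \right)} = \frac{-10 - 6 + 15 \left(-6\right)}{n} = \frac{-10 - 6 - 90}{n} = - \frac{106}{n}$)
$- v{\left(-200 \right)} = - \frac{-106}{-200} = - \frac{\left(-106\right) \left(-1\right)}{200} = \left(-1\right) \frac{53}{100} = - \frac{53}{100}$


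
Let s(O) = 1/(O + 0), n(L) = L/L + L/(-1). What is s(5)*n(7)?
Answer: -6/5 ≈ -1.2000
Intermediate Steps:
n(L) = 1 - L (n(L) = 1 + L*(-1) = 1 - L)
s(O) = 1/O
s(5)*n(7) = (1 - 1*7)/5 = (1 - 7)/5 = (⅕)*(-6) = -6/5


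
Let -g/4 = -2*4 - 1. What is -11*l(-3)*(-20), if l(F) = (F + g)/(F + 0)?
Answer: -2420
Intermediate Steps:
g = 36 (g = -4*(-2*4 - 1) = -4*(-8 - 1) = -4*(-9) = 36)
l(F) = (36 + F)/F (l(F) = (F + 36)/(F + 0) = (36 + F)/F)
-11*l(-3)*(-20) = -11*(36 - 3)/(-3)*(-20) = -(-11)*33/3*(-20) = -11*(-11)*(-20) = 121*(-20) = -2420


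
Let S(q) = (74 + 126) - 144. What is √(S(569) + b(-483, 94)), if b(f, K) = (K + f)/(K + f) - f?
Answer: 6*√15 ≈ 23.238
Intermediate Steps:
b(f, K) = 1 - f
S(q) = 56 (S(q) = 200 - 144 = 56)
√(S(569) + b(-483, 94)) = √(56 + (1 - 1*(-483))) = √(56 + (1 + 483)) = √(56 + 484) = √540 = 6*√15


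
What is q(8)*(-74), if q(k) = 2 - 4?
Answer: 148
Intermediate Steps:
q(k) = -2
q(8)*(-74) = -2*(-74) = 148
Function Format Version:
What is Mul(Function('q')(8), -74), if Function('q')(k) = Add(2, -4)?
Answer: 148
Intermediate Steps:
Function('q')(k) = -2
Mul(Function('q')(8), -74) = Mul(-2, -74) = 148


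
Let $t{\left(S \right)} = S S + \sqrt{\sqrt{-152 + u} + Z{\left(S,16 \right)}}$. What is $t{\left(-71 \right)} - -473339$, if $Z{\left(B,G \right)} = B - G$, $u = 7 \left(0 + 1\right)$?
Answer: $478380 + \sqrt{-87 + i \sqrt{145}} \approx 4.7838 \cdot 10^{5} + 9.3496 i$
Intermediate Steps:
$u = 7$ ($u = 7 \cdot 1 = 7$)
$t{\left(S \right)} = S^{2} + \sqrt{-16 + S + i \sqrt{145}}$ ($t{\left(S \right)} = S S + \sqrt{\sqrt{-152 + 7} + \left(S - 16\right)} = S^{2} + \sqrt{\sqrt{-145} + \left(S - 16\right)} = S^{2} + \sqrt{i \sqrt{145} + \left(-16 + S\right)} = S^{2} + \sqrt{-16 + S + i \sqrt{145}}$)
$t{\left(-71 \right)} - -473339 = \left(\left(-71\right)^{2} + \sqrt{-16 - 71 + i \sqrt{145}}\right) - -473339 = \left(5041 + \sqrt{-87 + i \sqrt{145}}\right) + 473339 = 478380 + \sqrt{-87 + i \sqrt{145}}$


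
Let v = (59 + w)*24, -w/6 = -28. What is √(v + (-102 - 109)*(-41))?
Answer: √14099 ≈ 118.74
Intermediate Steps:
w = 168 (w = -6*(-28) = 168)
v = 5448 (v = (59 + 168)*24 = 227*24 = 5448)
√(v + (-102 - 109)*(-41)) = √(5448 + (-102 - 109)*(-41)) = √(5448 - 211*(-41)) = √(5448 + 8651) = √14099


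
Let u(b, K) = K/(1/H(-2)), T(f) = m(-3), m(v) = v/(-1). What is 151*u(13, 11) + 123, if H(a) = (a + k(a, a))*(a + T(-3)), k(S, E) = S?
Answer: -6521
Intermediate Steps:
m(v) = -v (m(v) = v*(-1) = -v)
T(f) = 3 (T(f) = -1*(-3) = 3)
H(a) = 2*a*(3 + a) (H(a) = (a + a)*(a + 3) = (2*a)*(3 + a) = 2*a*(3 + a))
u(b, K) = -4*K (u(b, K) = K/(1/(2*(-2)*(3 - 2))) = K/(1/(2*(-2)*1)) = K/(1/(-4)) = K/(-1/4) = K*(-4) = -4*K)
151*u(13, 11) + 123 = 151*(-4*11) + 123 = 151*(-44) + 123 = -6644 + 123 = -6521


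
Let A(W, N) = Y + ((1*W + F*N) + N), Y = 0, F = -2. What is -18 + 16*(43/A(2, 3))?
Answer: -706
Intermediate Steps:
A(W, N) = W - N (A(W, N) = 0 + ((1*W - 2*N) + N) = 0 + ((W - 2*N) + N) = 0 + (W - N) = W - N)
-18 + 16*(43/A(2, 3)) = -18 + 16*(43/(2 - 1*3)) = -18 + 16*(43/(2 - 3)) = -18 + 16*(43/(-1)) = -18 + 16*(43*(-1)) = -18 + 16*(-43) = -18 - 688 = -706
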